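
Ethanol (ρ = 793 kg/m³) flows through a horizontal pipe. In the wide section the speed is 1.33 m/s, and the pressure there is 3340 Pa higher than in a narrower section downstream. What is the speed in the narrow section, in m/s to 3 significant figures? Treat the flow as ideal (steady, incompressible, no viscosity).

Horizontal Bernoulli: P₁ + ½ρv₁² = P₂ + ½ρv₂², so v₂² = v₁² + 2(P₁ − P₂)/ρ.
v₂ = √(1.33² + 2·3340/793) = √(1.77 + 8.42) = 3.19 m/s.

v₂ ≈ 3.19 m/s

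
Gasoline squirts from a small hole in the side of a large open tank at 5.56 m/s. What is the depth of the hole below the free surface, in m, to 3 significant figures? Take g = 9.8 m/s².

Inverting v = √(2gh) gives h = v² / 2g.
h = 5.56²/(2·9.8) = 30.9/19.60 = 1.58 m.

1.58 m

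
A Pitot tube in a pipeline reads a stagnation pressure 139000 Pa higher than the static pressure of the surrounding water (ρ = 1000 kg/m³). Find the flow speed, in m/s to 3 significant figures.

At the stagnation point the flow is brought to rest, so Bernoulli gives P_stag − P_static = ½ρv².
v = √(2ΔP/ρ) = √(2·139000/1000) = 16.7 m/s.

v ≈ 16.7 m/s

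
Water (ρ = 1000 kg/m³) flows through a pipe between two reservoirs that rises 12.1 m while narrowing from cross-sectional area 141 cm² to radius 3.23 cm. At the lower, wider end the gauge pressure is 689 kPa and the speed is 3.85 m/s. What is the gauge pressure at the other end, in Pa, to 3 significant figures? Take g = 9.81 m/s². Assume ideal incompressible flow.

P₂ ≈ 441000 Pa

Continuity gives A₁v₁ = A₂v₂, so v₂ = (141 cm²)/(32.8 cm²) × 3.85 m/s = 16.6 m/s.
Energy conservation along the streamline gives P₂ = P₁ − ½ρ(v₂² − v₁²) − ρg(h₂ − h₁).
P₂ = 689000 + ½·1000·(3.85² − 16.6²) − 1000·9.81·(+12.1) = 689000 + (-130000) − (119000) = 441000 Pa.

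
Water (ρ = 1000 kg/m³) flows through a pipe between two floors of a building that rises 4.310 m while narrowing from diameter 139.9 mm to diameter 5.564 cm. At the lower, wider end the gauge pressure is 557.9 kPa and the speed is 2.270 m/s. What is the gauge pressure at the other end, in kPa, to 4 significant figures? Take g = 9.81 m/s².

P₂ ≈ 415.2 kPa

By continuity, v₂ = v₁·A₁/A₂ = 2.270·(153.7/24.31) = 14.35 m/s.
Bernoulli: P₁ + ½ρv₁² + ρg h₁ = P₂ + ½ρv₂² + ρg h₂, so P₂ = P₁ + ½ρ(v₁² − v₂²) − ρg(h₂ − h₁).
P₂ = 557900 + ½·1000·(2.270² − 14.35²) − 1000·9.81·(+4.310) = 557900 + (-100400) − (42280) = 415200 Pa.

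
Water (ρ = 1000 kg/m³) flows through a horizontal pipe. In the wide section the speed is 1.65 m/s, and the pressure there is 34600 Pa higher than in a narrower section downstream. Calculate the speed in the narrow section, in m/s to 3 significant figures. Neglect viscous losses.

v₂ ≈ 8.48 m/s

Horizontal Bernoulli: P₁ + ½ρv₁² = P₂ + ½ρv₂², so v₂² = v₁² + 2(P₁ − P₂)/ρ.
v₂ = √(1.65² + 2·34600/1000) = √(2.72 + 69.2) = 8.48 m/s.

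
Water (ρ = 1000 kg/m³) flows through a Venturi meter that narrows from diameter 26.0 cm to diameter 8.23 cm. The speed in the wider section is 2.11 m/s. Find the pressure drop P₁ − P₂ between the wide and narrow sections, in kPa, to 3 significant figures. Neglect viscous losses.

Mass conservation (A₁v₁ = A₂v₂) gives v₂ = 2.11 × 531/53.2 = 21.1 m/s.
The pipe is horizontal, so Bernoulli reduces to P₁ + ½ρv₁² = P₂ + ½ρv₂².
P₁ − P₂ = ½·1000·(21.1² − 2.11²) = ½·1000·439 = 220000 Pa.

ΔP ≈ 220 kPa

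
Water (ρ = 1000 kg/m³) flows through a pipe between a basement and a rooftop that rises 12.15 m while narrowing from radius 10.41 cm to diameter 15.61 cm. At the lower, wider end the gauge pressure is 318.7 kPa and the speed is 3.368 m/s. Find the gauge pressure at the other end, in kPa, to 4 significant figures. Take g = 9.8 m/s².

By continuity, v₂ = v₁·A₁/A₂ = 3.368·(340.4/191.4) = 5.991 m/s.
Applying Bernoulli between the two ends and solving for P₂: P₂ = P₁ + ½ρ(v₁² − v₂²) − ρgΔh.
P₂ = 318700 + ½·1000·(3.368² − 5.991²) − 1000·9.8·(+12.15) = 318700 + (-12280) − (119100) = 187400 Pa.

P₂ ≈ 187.4 kPa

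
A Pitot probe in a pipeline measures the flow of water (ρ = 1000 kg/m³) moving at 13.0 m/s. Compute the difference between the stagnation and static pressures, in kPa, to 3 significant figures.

At the stagnation point the flow is brought to rest, so Bernoulli gives P_stag − P_static = ½ρv².
ΔP = ½·1000·13.0² = 84500 Pa.

84.5 kPa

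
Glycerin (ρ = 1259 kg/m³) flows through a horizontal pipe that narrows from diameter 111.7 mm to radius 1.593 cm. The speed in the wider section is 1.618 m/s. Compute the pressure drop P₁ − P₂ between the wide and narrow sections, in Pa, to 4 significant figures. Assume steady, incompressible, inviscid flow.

ΔP ≈ 247300 Pa

By continuity, v₂ = v₁·A₁/A₂ = 1.618·(97.99/7.972) = 19.89 m/s.
With no height change, Bernoulli's equation is P₁ + ½ρv₁² = P₂ + ½ρv₂².
P₁ − P₂ = ½·1259·(19.89² − 1.618²) = ½·1259·392.9 = 247300 Pa.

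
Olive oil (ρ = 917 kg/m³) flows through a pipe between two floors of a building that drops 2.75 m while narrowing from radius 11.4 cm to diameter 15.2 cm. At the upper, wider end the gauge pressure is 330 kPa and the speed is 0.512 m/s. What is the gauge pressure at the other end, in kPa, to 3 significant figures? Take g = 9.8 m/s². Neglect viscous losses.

Continuity gives A₁v₁ = A₂v₂, so v₂ = (408 cm²)/(181 cm²) × 0.512 m/s = 1.15 m/s.
Applying Bernoulli between the two ends and solving for P₂: P₂ = P₁ + ½ρ(v₁² − v₂²) − ρgΔh.
P₂ = 330000 + ½·917·(0.512² − 1.15²) − 917·9.8·(−2.75) = 330000 + (-488) − (-24700) = 354000 Pa.

P₂ ≈ 354 kPa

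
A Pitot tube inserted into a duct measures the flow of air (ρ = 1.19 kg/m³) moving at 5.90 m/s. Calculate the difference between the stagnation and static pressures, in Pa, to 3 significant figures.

ΔP ≈ 20.7 Pa

Bernoulli between the free stream and the stagnation point: ½ρv² = P_stag − P_static.
ΔP = ½·1.19·5.90² = 20.7 Pa.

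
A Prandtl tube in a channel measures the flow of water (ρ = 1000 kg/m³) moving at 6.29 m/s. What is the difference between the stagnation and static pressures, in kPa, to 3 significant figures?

Bernoulli between the free stream and the stagnation point: ½ρv² = P_stag − P_static.
ΔP = ½·1000·6.29² = 19800 Pa.

ΔP ≈ 19.8 kPa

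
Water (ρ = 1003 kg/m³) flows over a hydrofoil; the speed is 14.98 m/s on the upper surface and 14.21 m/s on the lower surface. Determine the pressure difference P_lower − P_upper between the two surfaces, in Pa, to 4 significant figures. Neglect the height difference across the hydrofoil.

ΔP ≈ 11270 Pa

Bernoulli (same height): P_lower − P_upper = ½ρ(v_upper² − v_lower²).
ΔP = ½·1003·(14.98² − 14.21²) = 11270 Pa.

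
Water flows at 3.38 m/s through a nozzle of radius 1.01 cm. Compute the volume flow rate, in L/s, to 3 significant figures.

Q = A·v = 0.000320 m² × 3.38 m/s = 0.00108 m³/s.
Converting: 0.00108 m³/s × 1000 = 1.08 L/s.

Q ≈ 1.08 L/s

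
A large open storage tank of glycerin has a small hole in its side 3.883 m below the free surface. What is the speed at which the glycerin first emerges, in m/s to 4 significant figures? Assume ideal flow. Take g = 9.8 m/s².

The surface is effectively still and both ends are open, so ½v² = gh and v = √(2·9.8·3.883) = 8.724 m/s.

v = 8.724 m/s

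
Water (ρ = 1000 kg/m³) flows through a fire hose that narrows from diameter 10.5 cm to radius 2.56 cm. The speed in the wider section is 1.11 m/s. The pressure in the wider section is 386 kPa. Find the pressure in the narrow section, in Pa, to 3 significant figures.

The volume flow rate is constant, so v₂ = (A₁/A₂)v₁ = (86.6/20.6)·1.11 = 4.67 m/s.
Bernoulli (h₁ = h₂): P₁ − P₂ = ½ρ(v₂² − v₁²).
P₂ = P₁ − ½ρ(v₂² − v₁²) = 386000 − ½·1000·(4.67² − 1.11²) = 386000 − 10300 = 376000 Pa.

376000 Pa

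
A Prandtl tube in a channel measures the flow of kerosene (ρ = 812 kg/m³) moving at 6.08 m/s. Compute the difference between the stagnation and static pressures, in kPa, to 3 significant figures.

Bernoulli between the free stream and the stagnation point: ½ρv² = P_stag − P_static.
ΔP = ½·812·6.08² = 15000 Pa.

15.0 kPa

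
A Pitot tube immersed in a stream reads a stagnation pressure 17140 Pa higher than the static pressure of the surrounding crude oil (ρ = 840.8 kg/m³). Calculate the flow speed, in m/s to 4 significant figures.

v ≈ 6.385 m/s

The dynamic pressure equals the rise in static pressure at the stagnation point: ΔP = ½ρv².
v = √(2ΔP/ρ) = √(2·17140/840.8) = 6.385 m/s.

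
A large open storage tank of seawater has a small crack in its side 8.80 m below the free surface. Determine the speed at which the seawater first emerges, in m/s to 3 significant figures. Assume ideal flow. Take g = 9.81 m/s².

The surface is effectively still and both ends are open, so ½v² = gh and v = √(2·9.81·8.80) = 13.1 m/s.

v ≈ 13.1 m/s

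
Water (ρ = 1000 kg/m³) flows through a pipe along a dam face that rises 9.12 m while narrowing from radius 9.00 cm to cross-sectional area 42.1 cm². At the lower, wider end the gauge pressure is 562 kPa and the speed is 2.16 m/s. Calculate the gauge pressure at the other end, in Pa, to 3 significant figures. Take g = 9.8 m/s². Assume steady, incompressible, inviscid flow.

By continuity, v₂ = v₁·A₁/A₂ = 2.16·(254/42.1) = 13.1 m/s.
Energy conservation along the streamline gives P₂ = P₁ − ½ρ(v₂² − v₁²) − ρg(h₂ − h₁).
P₂ = 562000 + ½·1000·(2.16² − 13.1²) − 1000·9.8·(+9.12) = 562000 + (-82900) − (89400) = 390000 Pa.

P₂ ≈ 390000 Pa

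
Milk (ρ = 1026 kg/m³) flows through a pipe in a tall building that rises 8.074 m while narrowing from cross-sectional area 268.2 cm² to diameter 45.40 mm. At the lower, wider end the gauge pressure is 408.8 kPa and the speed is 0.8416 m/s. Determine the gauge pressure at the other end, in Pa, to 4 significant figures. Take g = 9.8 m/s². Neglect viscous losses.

P₂ = 228200 Pa

By continuity, v₂ = v₁·A₁/A₂ = 0.8416·(268.2/16.19) = 13.94 m/s.
Energy conservation along the streamline gives P₂ = P₁ − ½ρ(v₂² − v₁²) − ρg(h₂ − h₁).
P₂ = 408800 + ½·1026·(0.8416² − 13.94²) − 1026·9.8·(+8.074) = 408800 + (-99370) − (81180) = 228200 Pa.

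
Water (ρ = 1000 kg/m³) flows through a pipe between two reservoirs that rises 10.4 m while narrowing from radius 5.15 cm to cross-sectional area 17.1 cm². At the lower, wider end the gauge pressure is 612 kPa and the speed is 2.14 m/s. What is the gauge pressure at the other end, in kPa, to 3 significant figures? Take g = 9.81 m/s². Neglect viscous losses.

Mass conservation (A₁v₁ = A₂v₂) gives v₂ = 2.14 × 83.3/17.1 = 10.4 m/s.
Bernoulli: P₁ + ½ρv₁² + ρg h₁ = P₂ + ½ρv₂² + ρg h₂, so P₂ = P₁ + ½ρ(v₁² − v₂²) − ρg(h₂ − h₁).
P₂ = 612000 + ½·1000·(2.14² − 10.4²) − 1000·9.81·(+10.4) = 612000 + (-52100) − (102000) = 458000 Pa.

P₂ ≈ 458 kPa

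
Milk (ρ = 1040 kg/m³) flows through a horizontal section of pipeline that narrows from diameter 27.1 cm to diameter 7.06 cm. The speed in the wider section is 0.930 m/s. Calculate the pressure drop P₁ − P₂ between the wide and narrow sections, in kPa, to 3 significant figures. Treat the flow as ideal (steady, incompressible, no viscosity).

ΔP = 97.2 kPa

Continuity gives A₁v₁ = A₂v₂, so v₂ = (577 cm²)/(39.1 cm²) × 0.930 m/s = 13.7 m/s.
The pipe is horizontal, so Bernoulli reduces to P₁ + ½ρv₁² = P₂ + ½ρv₂².
P₁ − P₂ = ½·1040·(13.7² − 0.930²) = ½·1040·187 = 97200 Pa.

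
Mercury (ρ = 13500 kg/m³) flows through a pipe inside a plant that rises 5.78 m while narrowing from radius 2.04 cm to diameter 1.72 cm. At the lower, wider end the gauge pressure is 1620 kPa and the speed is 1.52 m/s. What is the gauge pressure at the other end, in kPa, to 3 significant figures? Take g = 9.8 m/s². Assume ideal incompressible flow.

Continuity gives A₁v₁ = A₂v₂, so v₂ = (13.1 cm²)/(2.32 cm²) × 1.52 m/s = 8.55 m/s.
Bernoulli: P₁ + ½ρv₁² + ρg h₁ = P₂ + ½ρv₂² + ρg h₂, so P₂ = P₁ + ½ρ(v₁² − v₂²) − ρg(h₂ − h₁).
P₂ = 1620000 + ½·13500·(1.52² − 8.55²) − 13500·9.8·(+5.78) = 1620000 + (-478000) − (765000) = 377000 Pa.

P₂ ≈ 377 kPa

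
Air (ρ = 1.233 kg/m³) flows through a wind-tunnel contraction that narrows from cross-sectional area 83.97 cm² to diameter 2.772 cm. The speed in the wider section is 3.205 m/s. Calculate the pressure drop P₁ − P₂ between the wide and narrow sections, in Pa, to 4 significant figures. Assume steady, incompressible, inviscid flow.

ΔP = 1220 Pa

Continuity gives A₁v₁ = A₂v₂, so v₂ = (83.97 cm²)/(6.035 cm²) × 3.205 m/s = 44.59 m/s.
With no height change, Bernoulli's equation is P₁ + ½ρv₁² = P₂ + ½ρv₂².
P₁ − P₂ = ½·1.233·(44.59² − 3.205²) = ½·1.233·1978 = 1220 Pa.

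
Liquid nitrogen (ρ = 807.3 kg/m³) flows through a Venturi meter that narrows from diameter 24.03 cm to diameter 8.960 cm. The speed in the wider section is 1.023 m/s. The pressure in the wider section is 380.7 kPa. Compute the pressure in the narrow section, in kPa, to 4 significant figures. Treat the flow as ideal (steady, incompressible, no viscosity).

P₂ ≈ 359.3 kPa

Continuity gives A₁v₁ = A₂v₂, so v₂ = (453.5 cm²)/(63.05 cm²) × 1.023 m/s = 7.358 m/s.
The pipe is horizontal, so Bernoulli reduces to P₁ + ½ρv₁² = P₂ + ½ρv₂².
P₂ = P₁ − ½ρ(v₂² − v₁²) = 380700 − ½·807.3·(7.358² − 1.023²) = 380700 − 21430 = 359300 Pa.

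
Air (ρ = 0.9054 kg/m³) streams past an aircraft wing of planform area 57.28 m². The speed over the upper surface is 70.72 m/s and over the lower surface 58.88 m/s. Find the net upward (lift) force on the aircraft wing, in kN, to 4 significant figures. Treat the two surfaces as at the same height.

With equal heights on the two surfaces, Bernoulli gives P_lower − P_upper = ½ρ(v_upper² − v_lower²).
ΔP = ½·0.9054·(70.72² − 58.88²) = 694.7 Pa.
Lift = ΔP · A = 694.7 × 57.28 = 39790 N.

F ≈ 39.79 kN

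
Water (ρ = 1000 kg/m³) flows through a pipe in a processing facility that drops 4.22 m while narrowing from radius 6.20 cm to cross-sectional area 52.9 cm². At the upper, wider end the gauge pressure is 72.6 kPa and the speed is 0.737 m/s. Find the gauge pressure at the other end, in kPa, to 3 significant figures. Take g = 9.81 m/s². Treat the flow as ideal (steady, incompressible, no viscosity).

P₂ ≈ 113 kPa

By continuity, v₂ = v₁·A₁/A₂ = 0.737·(121/52.9) = 1.68 m/s.
Applying Bernoulli between the two ends and solving for P₂: P₂ = P₁ + ½ρ(v₁² − v₂²) − ρgΔh.
P₂ = 72600 + ½·1000·(0.737² − 1.68²) − 1000·9.81·(−4.22) = 72600 + (-1140) − (-41400) = 113000 Pa.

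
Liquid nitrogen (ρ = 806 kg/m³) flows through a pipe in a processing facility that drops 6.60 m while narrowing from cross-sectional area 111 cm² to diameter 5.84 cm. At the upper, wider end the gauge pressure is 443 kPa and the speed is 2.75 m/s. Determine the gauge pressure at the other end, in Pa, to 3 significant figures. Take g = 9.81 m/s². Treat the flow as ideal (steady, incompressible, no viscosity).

P₂ ≈ 446000 Pa

By continuity, v₂ = v₁·A₁/A₂ = 2.75·(111/26.8) = 11.4 m/s.
Energy conservation along the streamline gives P₂ = P₁ − ½ρ(v₂² − v₁²) − ρg(h₂ − h₁).
P₂ = 443000 + ½·806·(2.75² − 11.4²) − 806·9.81·(−6.60) = 443000 + (-49300) − (-52200) = 446000 Pa.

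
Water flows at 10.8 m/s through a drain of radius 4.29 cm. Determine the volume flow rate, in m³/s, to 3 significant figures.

Q = 0.0624 m³/s

Q = A·v = 0.00578 m² × 10.8 m/s = 0.0624 m³/s.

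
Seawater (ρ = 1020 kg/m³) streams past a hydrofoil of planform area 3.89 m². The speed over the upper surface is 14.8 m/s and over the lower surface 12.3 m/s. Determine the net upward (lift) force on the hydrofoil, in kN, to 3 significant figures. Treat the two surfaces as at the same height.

From P + ½ρv² = const at equal height, P_low − P_up = ½ρ(v_up² − v_low²).
ΔP = ½·1020·(14.8² − 12.3²) = 34600 Pa.
Lift = ΔP · A = 34600 × 3.89 = 134000 N.

F = 134 kN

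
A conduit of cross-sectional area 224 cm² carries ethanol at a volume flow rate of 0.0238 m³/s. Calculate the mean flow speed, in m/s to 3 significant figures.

v ≈ 1.06 m/s

Q = 0.0238 m³/s = 0.0238 m³/s.
v = Q/A = 0.0238 / 0.0224 = 1.06 m/s.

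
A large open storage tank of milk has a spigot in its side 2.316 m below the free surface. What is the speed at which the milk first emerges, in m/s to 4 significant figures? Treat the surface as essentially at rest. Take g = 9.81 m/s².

v = 6.741 m/s

Bernoulli from surface to hole (P equal, v_surface ≈ 0): v = √(2gh) = √(2×9.81×2.316) = 6.741 m/s.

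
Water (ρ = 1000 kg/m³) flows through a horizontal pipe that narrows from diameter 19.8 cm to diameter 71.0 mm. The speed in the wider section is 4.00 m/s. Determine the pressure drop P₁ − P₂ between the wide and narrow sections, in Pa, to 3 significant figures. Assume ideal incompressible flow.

ΔP ≈ 476000 Pa

Mass conservation (A₁v₁ = A₂v₂) gives v₂ = 4.00 × 308/39.6 = 31.1 m/s.
The pipe is horizontal, so Bernoulli reduces to P₁ + ½ρv₁² = P₂ + ½ρv₂².
P₁ − P₂ = ½·1000·(31.1² − 4.00²) = ½·1000·952 = 476000 Pa.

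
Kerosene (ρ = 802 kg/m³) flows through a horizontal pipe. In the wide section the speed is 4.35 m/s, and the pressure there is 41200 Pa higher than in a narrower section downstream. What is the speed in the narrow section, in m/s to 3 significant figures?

v₂ ≈ 11.0 m/s

Along the level pipe P + ½ρv² is conserved, hence v₂² = v₁² + 2(P₁ − P₂)/ρ.
v₂ = √(4.35² + 2·41200/802) = √(18.9 + 103) = 11.0 m/s.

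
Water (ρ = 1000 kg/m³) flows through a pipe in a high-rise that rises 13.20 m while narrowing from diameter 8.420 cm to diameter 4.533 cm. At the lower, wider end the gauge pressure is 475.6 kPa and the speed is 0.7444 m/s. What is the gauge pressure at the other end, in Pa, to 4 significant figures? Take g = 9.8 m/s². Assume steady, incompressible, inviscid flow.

P₂ ≈ 343200 Pa

By continuity, v₂ = v₁·A₁/A₂ = 0.7444·(55.68/16.14) = 2.568 m/s.
Bernoulli: P₁ + ½ρv₁² + ρg h₁ = P₂ + ½ρv₂² + ρg h₂, so P₂ = P₁ + ½ρ(v₁² − v₂²) − ρg(h₂ − h₁).
P₂ = 475600 + ½·1000·(0.7444² − 2.568²) − 1000·9.8·(+13.20) = 475600 + (-3021) − (129400) = 343200 Pa.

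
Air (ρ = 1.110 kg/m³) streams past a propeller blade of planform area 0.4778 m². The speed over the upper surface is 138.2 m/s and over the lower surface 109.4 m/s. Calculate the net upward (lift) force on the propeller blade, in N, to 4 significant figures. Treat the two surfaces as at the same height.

1891 N

From P + ½ρv² = const at equal height, P_low − P_up = ½ρ(v_up² − v_low²).
ΔP = ½·1.110·(138.2² − 109.4²) = 3958 Pa.
Lift = ΔP · A = 3958 × 0.4778 = 1891 N.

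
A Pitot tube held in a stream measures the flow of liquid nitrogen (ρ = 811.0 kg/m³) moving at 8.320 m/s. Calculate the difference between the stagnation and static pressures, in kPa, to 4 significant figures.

At the stagnation point the flow is brought to rest, so Bernoulli gives P_stag − P_static = ½ρv².
ΔP = ½·811.0·8.320² = 28070 Pa.

ΔP ≈ 28.07 kPa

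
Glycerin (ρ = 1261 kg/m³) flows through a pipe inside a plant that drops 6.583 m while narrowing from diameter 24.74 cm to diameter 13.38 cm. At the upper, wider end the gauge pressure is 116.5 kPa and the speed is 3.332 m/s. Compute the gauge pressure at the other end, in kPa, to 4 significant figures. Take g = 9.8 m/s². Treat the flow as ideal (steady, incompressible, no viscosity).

Mass conservation (A₁v₁ = A₂v₂) gives v₂ = 3.332 × 480.7/140.6 = 11.39 m/s.
Applying Bernoulli between the two ends and solving for P₂: P₂ = P₁ + ½ρ(v₁² − v₂²) − ρgΔh.
P₂ = 116500 + ½·1261·(3.332² − 11.39²) − 1261·9.8·(−6.583) = 116500 + (-74820) − (-81350) = 123000 Pa.

P₂ ≈ 123.0 kPa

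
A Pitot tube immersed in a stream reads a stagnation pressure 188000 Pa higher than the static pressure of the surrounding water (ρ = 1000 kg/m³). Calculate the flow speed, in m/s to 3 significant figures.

The dynamic pressure equals the rise in static pressure at the stagnation point: ΔP = ½ρv².
v = √(2ΔP/ρ) = √(2·188000/1000) = 19.4 m/s.

19.4 m/s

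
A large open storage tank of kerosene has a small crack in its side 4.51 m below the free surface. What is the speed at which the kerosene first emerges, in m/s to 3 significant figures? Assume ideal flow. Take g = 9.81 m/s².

9.41 m/s

The surface is effectively still and both ends are open, so ½v² = gh and v = √(2·9.81·4.51) = 9.41 m/s.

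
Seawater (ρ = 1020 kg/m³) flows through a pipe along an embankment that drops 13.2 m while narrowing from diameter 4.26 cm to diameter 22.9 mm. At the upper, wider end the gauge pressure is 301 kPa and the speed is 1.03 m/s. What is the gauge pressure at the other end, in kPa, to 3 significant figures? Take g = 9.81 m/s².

Continuity gives A₁v₁ = A₂v₂, so v₂ = (14.3 cm²)/(4.12 cm²) × 1.03 m/s = 3.56 m/s.
Energy conservation along the streamline gives P₂ = P₁ − ½ρ(v₂² − v₁²) − ρg(h₂ − h₁).
P₂ = 301000 + ½·1020·(1.03² − 3.56²) − 1020·9.81·(−13.2) = 301000 + (-5940) − (-132000) = 427000 Pa.

P₂ = 427 kPa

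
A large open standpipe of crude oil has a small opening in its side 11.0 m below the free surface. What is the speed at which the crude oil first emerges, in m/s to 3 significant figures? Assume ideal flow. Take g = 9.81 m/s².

Bernoulli from surface to hole (P equal, v_surface ≈ 0): v = √(2gh) = √(2×9.81×11.0) = 14.7 m/s.

v = 14.7 m/s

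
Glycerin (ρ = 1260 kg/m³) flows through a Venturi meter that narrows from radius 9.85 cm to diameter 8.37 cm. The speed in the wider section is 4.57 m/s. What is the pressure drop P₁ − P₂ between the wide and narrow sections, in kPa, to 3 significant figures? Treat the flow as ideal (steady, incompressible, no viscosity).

391 kPa

The volume flow rate is constant, so v₂ = (A₁/A₂)v₁ = (305/55.0)·4.57 = 25.3 m/s.
The pipe is horizontal, so Bernoulli reduces to P₁ + ½ρv₁² = P₂ + ½ρv₂².
P₁ − P₂ = ½·1260·(25.3² − 4.57²) = ½·1260·620 = 391000 Pa.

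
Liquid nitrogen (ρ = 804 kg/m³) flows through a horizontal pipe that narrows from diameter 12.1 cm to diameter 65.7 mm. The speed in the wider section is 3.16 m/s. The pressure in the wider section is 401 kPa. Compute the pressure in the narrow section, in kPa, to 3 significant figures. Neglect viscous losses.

Mass conservation (A₁v₁ = A₂v₂) gives v₂ = 3.16 × 115/33.9 = 10.7 m/s.
Bernoulli (h₁ = h₂): P₁ − P₂ = ½ρ(v₂² − v₁²).
P₂ = P₁ − ½ρ(v₂² − v₁²) = 401000 − ½·804·(10.7² − 3.16²) = 401000 − 42200 = 359000 Pa.

P₂ = 359 kPa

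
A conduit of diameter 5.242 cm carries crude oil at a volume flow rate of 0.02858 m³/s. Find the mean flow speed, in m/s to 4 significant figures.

v = 13.24 m/s

Q = 0.02858 m³/s = 0.02858 m³/s.
v = Q/A = 0.02858 / 0.002158 = 13.24 m/s.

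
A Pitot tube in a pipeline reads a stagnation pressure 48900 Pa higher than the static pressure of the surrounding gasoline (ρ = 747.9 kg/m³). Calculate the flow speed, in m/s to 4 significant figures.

The dynamic pressure equals the rise in static pressure at the stagnation point: ΔP = ½ρv².
v = √(2ΔP/ρ) = √(2·48900/747.9) = 11.44 m/s.

v ≈ 11.44 m/s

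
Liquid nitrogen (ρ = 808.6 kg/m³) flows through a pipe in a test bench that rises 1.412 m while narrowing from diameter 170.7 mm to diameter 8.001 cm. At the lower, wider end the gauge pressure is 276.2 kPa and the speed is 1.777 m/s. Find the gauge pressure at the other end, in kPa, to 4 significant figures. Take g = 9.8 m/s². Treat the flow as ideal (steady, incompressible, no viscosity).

P₂ = 239.8 kPa

Continuity gives A₁v₁ = A₂v₂, so v₂ = (228.9 cm²)/(50.28 cm²) × 1.777 m/s = 8.088 m/s.
Bernoulli: P₁ + ½ρv₁² + ρg h₁ = P₂ + ½ρv₂² + ρg h₂, so P₂ = P₁ + ½ρ(v₁² − v₂²) − ρg(h₂ − h₁).
P₂ = 276200 + ½·808.6·(1.777² − 8.088²) − 808.6·9.8·(+1.412) = 276200 + (-25170) − (11190) = 239800 Pa.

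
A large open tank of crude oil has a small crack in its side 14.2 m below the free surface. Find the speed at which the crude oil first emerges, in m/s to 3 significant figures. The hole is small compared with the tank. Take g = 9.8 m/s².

With the surface at rest and both surface and jet at atmospheric pressure, Bernoulli gives ρg h = ½ρv², so v = √(2gh) = √(2·9.8·14.2) = 16.7 m/s.

v ≈ 16.7 m/s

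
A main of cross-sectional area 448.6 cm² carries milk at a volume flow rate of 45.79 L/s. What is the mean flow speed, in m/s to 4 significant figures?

v = 1.021 m/s

Q = 45.79 L/s = 0.04579 m³/s.
v = Q/A = 0.04579 / 0.04486 = 1.021 m/s.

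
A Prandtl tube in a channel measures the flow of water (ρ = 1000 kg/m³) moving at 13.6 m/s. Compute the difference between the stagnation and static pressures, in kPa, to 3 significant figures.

92.5 kPa

Bernoulli between the free stream and the stagnation point: ½ρv² = P_stag − P_static.
ΔP = ½·1000·13.6² = 92500 Pa.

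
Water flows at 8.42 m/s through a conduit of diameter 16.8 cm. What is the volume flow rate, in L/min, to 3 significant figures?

Q ≈ 11200 L/min

Q = A·v = 0.0222 m² × 8.42 m/s = 0.187 m³/s.
Converting: 0.187 m³/s × 60000 = 11200 L/min.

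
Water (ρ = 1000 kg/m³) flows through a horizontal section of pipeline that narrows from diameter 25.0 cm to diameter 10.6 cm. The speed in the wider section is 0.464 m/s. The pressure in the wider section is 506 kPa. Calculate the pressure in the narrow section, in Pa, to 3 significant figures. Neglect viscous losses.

By continuity, v₂ = v₁·A₁/A₂ = 0.464·(491/88.2) = 2.58 m/s.
Bernoulli (h₁ = h₂): P₁ − P₂ = ½ρ(v₂² − v₁²).
P₂ = P₁ − ½ρ(v₂² − v₁²) = 506000 − ½·1000·(2.58² − 0.464²) = 506000 − 3220 = 503000 Pa.

P₂ ≈ 503000 Pa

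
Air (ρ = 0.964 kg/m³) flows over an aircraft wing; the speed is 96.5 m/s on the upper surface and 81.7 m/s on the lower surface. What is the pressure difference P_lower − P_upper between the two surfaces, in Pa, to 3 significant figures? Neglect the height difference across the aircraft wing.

Bernoulli (same height): P_lower − P_upper = ½ρ(v_upper² − v_lower²).
ΔP = ½·0.964·(96.5² − 81.7²) = 1270 Pa.

1270 Pa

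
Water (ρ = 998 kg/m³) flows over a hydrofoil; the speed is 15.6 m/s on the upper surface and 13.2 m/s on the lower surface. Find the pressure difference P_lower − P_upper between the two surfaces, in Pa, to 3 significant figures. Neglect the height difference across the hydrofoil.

With negligible Δh, P + ½ρv² is constant, so P_low − P_up = ½ρ(v_up² − v_low²).
ΔP = ½·998·(15.6² − 13.2²) = 34500 Pa.

ΔP = 34500 Pa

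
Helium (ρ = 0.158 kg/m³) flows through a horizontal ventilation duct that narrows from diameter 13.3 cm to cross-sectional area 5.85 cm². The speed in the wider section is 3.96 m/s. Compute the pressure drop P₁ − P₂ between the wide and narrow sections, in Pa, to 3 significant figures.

697 Pa

The volume flow rate is constant, so v₂ = (A₁/A₂)v₁ = (139/5.85)·3.96 = 94.0 m/s.
With no height change, Bernoulli's equation is P₁ + ½ρv₁² = P₂ + ½ρv₂².
P₁ − P₂ = ½·0.158·(94.0² − 3.96²) = ½·0.158·8830 = 697 Pa.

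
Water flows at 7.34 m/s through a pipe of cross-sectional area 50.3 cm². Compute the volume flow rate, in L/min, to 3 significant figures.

Q = A·v = 0.00503 m² × 7.34 m/s = 0.0369 m³/s.
Converting: 0.0369 m³/s × 60000 = 2220 L/min.

Q = 2220 L/min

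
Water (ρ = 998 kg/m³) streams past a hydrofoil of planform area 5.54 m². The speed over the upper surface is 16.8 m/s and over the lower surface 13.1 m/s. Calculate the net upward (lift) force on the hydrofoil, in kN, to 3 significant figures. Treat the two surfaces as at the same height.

From P + ½ρv² = const at equal height, P_low − P_up = ½ρ(v_up² − v_low²).
ΔP = ½·998·(16.8² − 13.1²) = 55200 Pa.
Lift = ΔP · A = 55200 × 5.54 = 306000 N.

F ≈ 306 kN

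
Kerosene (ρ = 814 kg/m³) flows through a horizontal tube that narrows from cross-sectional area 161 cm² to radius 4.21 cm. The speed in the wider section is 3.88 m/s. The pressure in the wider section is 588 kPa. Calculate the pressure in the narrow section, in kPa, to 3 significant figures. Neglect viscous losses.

P₂ ≈ 543 kPa

The volume flow rate is constant, so v₂ = (A₁/A₂)v₁ = (161/55.7)·3.88 = 11.2 m/s.
Bernoulli (h₁ = h₂): P₁ − P₂ = ½ρ(v₂² − v₁²).
P₂ = P₁ − ½ρ(v₂² − v₁²) = 588000 − ½·814·(11.2² − 3.88²) = 588000 − 45100 = 543000 Pa.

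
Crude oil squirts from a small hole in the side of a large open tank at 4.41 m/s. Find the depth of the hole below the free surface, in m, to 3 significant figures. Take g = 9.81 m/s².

Torricelli: v = √(2gh), so h = v²/(2g).
h = 4.41²/(2·9.81) = 19.4/19.62 = 0.991 m.

0.991 m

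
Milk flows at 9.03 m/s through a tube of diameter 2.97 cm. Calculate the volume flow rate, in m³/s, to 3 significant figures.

Q ≈ 0.00626 m³/s

Q = A·v = 0.000693 m² × 9.03 m/s = 0.00626 m³/s.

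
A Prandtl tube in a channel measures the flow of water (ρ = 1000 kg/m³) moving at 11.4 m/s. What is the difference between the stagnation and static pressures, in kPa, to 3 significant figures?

ΔP ≈ 65.0 kPa

Bernoulli between the free stream and the stagnation point: ½ρv² = P_stag − P_static.
ΔP = ½·1000·11.4² = 65000 Pa.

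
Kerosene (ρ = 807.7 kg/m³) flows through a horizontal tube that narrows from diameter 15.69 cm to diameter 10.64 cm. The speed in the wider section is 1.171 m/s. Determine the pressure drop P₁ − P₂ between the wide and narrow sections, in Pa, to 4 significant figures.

The volume flow rate is constant, so v₂ = (A₁/A₂)v₁ = (193.3/88.91)·1.171 = 2.546 m/s.
Along the horizontal streamline, P + ½ρv² is constant.
P₁ − P₂ = ½·807.7·(2.546² − 1.171²) = ½·807.7·5.113 = 2065 Pa.

ΔP ≈ 2065 Pa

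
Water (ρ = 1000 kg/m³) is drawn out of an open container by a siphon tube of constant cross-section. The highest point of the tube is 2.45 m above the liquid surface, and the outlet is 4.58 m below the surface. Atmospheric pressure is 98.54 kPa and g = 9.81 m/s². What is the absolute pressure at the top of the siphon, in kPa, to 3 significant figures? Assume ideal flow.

Bernoulli surface→outlet gives ½v² = g·h_out, so v = √(2·9.81·4.58) = 9.48 m/s.
Continuity keeps v the same throughout the tube; from surface to crest, P_atm + 0 = P_top + ½ρv² + ρg·h_top.
P_top = 98540 − ½·1000·9.48² − 1000·9.81·2.45 = 29600 Pa.

29.6 kPa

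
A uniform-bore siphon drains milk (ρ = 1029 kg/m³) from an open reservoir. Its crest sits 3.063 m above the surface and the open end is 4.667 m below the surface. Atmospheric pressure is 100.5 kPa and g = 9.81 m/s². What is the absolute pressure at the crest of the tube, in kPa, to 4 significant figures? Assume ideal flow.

P_top ≈ 22.47 kPa

From the surface to the outlet (both open to atmosphere, surface at rest): v = √(2g·h_out) = √(2·9.81·4.667) = 9.569 m/s.
Continuity keeps v the same throughout the tube; from surface to crest, P_atm + 0 = P_top + ½ρv² + ρg·h_top.
P_top = 100500 − ½·1029·9.569² − 1029·9.81·3.063 = 22470 Pa.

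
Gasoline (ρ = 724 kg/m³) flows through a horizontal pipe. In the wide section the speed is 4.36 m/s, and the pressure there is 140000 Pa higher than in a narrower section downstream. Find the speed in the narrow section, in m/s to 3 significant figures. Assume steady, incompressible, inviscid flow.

With h₁ = h₂, rearranging Bernoulli gives v₂ = √(v₁² + 2ΔP/ρ).
v₂ = √(4.36² + 2·140000/724) = √(19.0 + 387) = 20.1 m/s.

v₂ = 20.1 m/s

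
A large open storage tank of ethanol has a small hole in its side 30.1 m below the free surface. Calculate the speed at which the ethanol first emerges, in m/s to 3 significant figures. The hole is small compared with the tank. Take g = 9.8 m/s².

Bernoulli from surface to hole (P equal, v_surface ≈ 0): v = √(2gh) = √(2×9.8×30.1) = 24.3 m/s.

v ≈ 24.3 m/s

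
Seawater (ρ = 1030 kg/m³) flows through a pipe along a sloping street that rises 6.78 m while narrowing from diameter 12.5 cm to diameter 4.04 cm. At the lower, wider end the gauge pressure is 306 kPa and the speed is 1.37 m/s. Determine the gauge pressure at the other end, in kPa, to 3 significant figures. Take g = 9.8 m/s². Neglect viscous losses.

150 kPa

The volume flow rate is constant, so v₂ = (A₁/A₂)v₁ = (123/12.8)·1.37 = 13.1 m/s.
Bernoulli: P₁ + ½ρv₁² + ρg h₁ = P₂ + ½ρv₂² + ρg h₂, so P₂ = P₁ + ½ρ(v₁² − v₂²) − ρg(h₂ − h₁).
P₂ = 306000 + ½·1030·(1.37² − 13.1²) − 1030·9.8·(+6.78) = 306000 + (-87600) − (68400) = 150000 Pa.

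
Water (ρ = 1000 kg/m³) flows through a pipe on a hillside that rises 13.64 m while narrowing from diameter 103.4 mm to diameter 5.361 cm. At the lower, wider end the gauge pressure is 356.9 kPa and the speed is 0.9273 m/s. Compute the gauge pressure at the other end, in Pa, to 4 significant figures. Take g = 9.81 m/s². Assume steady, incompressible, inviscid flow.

The volume flow rate is constant, so v₂ = (A₁/A₂)v₁ = (83.97/22.57)·0.9273 = 3.450 m/s.
Bernoulli: P₁ + ½ρv₁² + ρg h₁ = P₂ + ½ρv₂² + ρg h₂, so P₂ = P₁ + ½ρ(v₁² − v₂²) − ρg(h₂ − h₁).
P₂ = 356900 + ½·1000·(0.9273² − 3.450²) − 1000·9.81·(+13.64) = 356900 + (-5520) − (133800) = 217600 Pa.

P₂ ≈ 217600 Pa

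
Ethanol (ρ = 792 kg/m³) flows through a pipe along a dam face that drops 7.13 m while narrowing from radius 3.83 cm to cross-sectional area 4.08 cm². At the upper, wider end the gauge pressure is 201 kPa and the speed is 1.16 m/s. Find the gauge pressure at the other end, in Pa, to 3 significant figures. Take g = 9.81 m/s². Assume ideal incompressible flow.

P₂ ≈ 189000 Pa

By continuity, v₂ = v₁·A₁/A₂ = 1.16·(46.1/4.08) = 13.1 m/s.
Energy conservation along the streamline gives P₂ = P₁ − ½ρ(v₂² − v₁²) − ρg(h₂ − h₁).
P₂ = 201000 + ½·792·(1.16² − 13.1²) − 792·9.81·(−7.13) = 201000 + (-67400) − (-55400) = 189000 Pa.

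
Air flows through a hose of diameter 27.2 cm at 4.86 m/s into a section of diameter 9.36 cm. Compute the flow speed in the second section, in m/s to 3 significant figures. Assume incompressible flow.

v₂ = 41.0 m/s

By continuity, v₂ = v₁·A₁/A₂ = 4.86·(581/68.8) = 41.0 m/s.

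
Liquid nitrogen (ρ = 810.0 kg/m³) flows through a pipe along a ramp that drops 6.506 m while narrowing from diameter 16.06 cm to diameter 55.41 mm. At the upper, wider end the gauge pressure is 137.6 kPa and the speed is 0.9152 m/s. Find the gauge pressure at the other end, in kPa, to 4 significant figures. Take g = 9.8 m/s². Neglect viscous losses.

By continuity, v₂ = v₁·A₁/A₂ = 0.9152·(202.6/24.11) = 7.688 m/s.
Energy conservation along the streamline gives P₂ = P₁ − ½ρ(v₂² − v₁²) − ρg(h₂ − h₁).
P₂ = 137600 + ½·810.0·(0.9152² − 7.688²) − 810.0·9.8·(−6.506) = 137600 + (-23600) − (-51640) = 165600 Pa.

P₂ ≈ 165.6 kPa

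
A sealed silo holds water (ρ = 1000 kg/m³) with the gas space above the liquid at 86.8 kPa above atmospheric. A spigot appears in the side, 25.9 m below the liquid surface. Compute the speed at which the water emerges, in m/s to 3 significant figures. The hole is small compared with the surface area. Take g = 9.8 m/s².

v = 26.1 m/s

Take point 1 at the surface (v₁ ≈ 0) and point 2 at the hole (at atmospheric pressure). Bernoulli: P₁ + ρg h = P_atm + ½ρv₂².
With P₁ − P_atm = 86800 Pa, v₂ = √(2gh + 2ΔP/ρ) = √(2·9.8·25.9 + 2·86800/1000) = 26.1 m/s.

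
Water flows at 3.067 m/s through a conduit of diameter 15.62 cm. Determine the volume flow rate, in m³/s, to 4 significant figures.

Q = A·v = 0.01916 m² × 3.067 m/s = 0.05877 m³/s.

Q ≈ 0.05877 m³/s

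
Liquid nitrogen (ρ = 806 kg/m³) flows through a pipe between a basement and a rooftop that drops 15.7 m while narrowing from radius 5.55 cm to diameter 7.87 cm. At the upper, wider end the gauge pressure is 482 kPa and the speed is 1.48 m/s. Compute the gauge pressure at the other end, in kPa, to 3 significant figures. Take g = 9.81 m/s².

Mass conservation (A₁v₁ = A₂v₂) gives v₂ = 1.48 × 96.8/48.6 = 2.94 m/s.
Bernoulli: P₁ + ½ρv₁² + ρg h₁ = P₂ + ½ρv₂² + ρg h₂, so P₂ = P₁ + ½ρ(v₁² − v₂²) − ρg(h₂ − h₁).
P₂ = 482000 + ½·806·(1.48² − 2.94²) − 806·9.81·(−15.7) = 482000 + (-2610) − (-124000) = 604000 Pa.

P₂ ≈ 604 kPa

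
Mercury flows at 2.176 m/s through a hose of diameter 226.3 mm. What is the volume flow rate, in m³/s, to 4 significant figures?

Q = A·v = 0.04022 m² × 2.176 m/s = 0.08752 m³/s.

Q = 0.08752 m³/s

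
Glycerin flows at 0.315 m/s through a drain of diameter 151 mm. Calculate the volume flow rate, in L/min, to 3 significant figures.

338 L/min

Q = A·v = 0.0179 m² × 0.315 m/s = 0.00564 m³/s.
Converting: 0.00564 m³/s × 60000 = 338 L/min.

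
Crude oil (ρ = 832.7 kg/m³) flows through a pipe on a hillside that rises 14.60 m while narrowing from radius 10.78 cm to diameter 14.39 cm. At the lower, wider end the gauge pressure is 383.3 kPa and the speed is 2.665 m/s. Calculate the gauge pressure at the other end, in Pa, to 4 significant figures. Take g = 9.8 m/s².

The volume flow rate is constant, so v₂ = (A₁/A₂)v₁ = (365.1/162.6)·2.665 = 5.982 m/s.
Bernoulli: P₁ + ½ρv₁² + ρg h₁ = P₂ + ½ρv₂² + ρg h₂, so P₂ = P₁ + ½ρ(v₁² − v₂²) − ρg(h₂ − h₁).
P₂ = 383300 + ½·832.7·(2.665² − 5.982²) − 832.7·9.8·(+14.60) = 383300 + (-11940) − (119100) = 252200 Pa.

P₂ ≈ 252200 Pa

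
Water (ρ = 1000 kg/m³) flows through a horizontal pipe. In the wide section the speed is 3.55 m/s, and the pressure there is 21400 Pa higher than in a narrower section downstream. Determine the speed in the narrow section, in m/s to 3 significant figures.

v₂ = 7.44 m/s

Horizontal Bernoulli: P₁ + ½ρv₁² = P₂ + ½ρv₂², so v₂² = v₁² + 2(P₁ − P₂)/ρ.
v₂ = √(3.55² + 2·21400/1000) = √(12.6 + 42.8) = 7.44 m/s.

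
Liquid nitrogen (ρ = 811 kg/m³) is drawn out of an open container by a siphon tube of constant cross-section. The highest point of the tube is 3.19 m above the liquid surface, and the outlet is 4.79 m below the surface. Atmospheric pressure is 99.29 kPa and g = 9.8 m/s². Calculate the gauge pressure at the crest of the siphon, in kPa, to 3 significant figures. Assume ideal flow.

-63.4 kPa

From the surface to the outlet (both open to atmosphere, surface at rest): v = √(2g·h_out) = √(2·9.8·4.79) = 9.69 m/s.
Continuity keeps v the same throughout the tube; from surface to crest, P_atm + 0 = P_top + ½ρv² + ρg·h_top.
P_top = 99290 − ½·811·9.69² − 811·9.8·3.19 = 35900 Pa. So P_gauge = P_top − P_atm = -63400 Pa.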